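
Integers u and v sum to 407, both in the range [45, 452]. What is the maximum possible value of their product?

For a fixed sum, the product uv is largest when u and v are as close as possible.
Taking u = 203 and v = 204 (both in [45, 452]) gives uv = 41412.

41412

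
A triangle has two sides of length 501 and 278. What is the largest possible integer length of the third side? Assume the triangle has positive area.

The third side must be less than 501 + 278 = 779.
The largest integer below 779 is 778.

778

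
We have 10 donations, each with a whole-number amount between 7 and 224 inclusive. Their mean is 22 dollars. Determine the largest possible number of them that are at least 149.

The total is 10 × 22 = 220.
Suppose k of them are at least 149. Those contribute at least 149 each and the other 10 − k at least 7 each.
So the total is at least 149k + 7(10 − k) = 70 + 142k. This must be ≤ 220, giving k ≤ 1.
k = 1 is achieved by 1 value at 149 and 9 at 7, total 212; add 8 to one value (staying below 149) to reach 220.

1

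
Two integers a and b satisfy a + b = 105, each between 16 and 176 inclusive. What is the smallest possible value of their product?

1424

For a fixed sum, ab is smallest when a and b are as far apart as possible.
At the endpoint a = 16, b = 105 − 16 = 89, so ab = 16 × 89 = 1424.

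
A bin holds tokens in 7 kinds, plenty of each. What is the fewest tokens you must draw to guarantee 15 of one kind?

You could draw 14 of every kind without reaching 15 of any — 98 in all.
One more forces 15 of some kind, so 98 + 1 = 99.

99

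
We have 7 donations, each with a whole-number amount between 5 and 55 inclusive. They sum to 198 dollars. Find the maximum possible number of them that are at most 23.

5

Each value at 23 or below falls at least 55 − 23 = 32 short of the ceiling 55.
The ceiling total is 7 × 55 = 385, and we need 198, so at most ⌊(385 − 198)/32⌋ = 5 can be that low.
k = 5 is achieved by 5 values at 23 and 2 at 55, total 225; lower one of the 55's by 27 (still > 23) to reach 198.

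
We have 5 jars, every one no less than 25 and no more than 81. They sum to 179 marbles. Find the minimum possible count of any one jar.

Minimizing one value means maximizing the remaining 4.
The other 4 can take up 4 × 81 = 324 ≥ 179 − 25, so one jar can sit at its floor of 25.
Achievable: one at 25 and the other 4 totalling 154, which fits since 4 × 25 ≤ 154 ≤ 4 × 81.

25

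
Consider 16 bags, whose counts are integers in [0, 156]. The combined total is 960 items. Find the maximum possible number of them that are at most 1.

Suppose k of them are at most 1. Those contribute at most 1 each and the rest at most 156 each.
So the total is at most 1k + 156(16 − k) = 2496 − 155k. This must still be ≥ 960, so k ≤ 9.
k = 9 is achieved by 9 values at 1 and 7 at 156, total 1101; lower one of the 156's by 141 (still > 1) to reach 960.

9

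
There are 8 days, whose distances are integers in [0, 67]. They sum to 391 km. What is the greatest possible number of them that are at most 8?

Each value at 8 or below falls at least 67 − 8 = 59 short of the ceiling 67.
The ceiling total is 8 × 67 = 536, and we need 391, so at most ⌊(536 − 391)/59⌋ = 2 can be that low.
k = 2 is achieved by 2 values at 8 and 6 at 67, total 418; lower one of the 67's by 27 (still > 8) to reach 391.

2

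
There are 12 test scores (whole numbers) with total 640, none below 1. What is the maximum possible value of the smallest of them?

If every one of the 12 were at least 54, the total would be at least 12 × 54 = 648 > 640.
Achievable: 8 of them at 53 and 4 at 54 total 640.

53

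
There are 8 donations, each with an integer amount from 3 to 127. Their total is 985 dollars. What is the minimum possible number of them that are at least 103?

7

Suppose at most 8 − j of them reach 103; then j values are ≤ 102 and the rest ≤ 127.
The total is then ≤ 102·j + 127·(8 − j) = 1016 − 25j. For this to be ≥ 985 we need j ≤ 1, so at least 8 − 1 = 7 must reach 103.
Exactly 7 works: 7 values at 127 and 1 at 102 total 991; lower one of the high values by 6 (still ≥ 103) to hit 985.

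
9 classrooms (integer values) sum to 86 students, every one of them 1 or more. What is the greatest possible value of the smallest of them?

9

The 9 values sum to 86, so their minimum is at most ⌊86/9⌋ = 9.
Equality holds with 4 values of 9 and 5 values of 10.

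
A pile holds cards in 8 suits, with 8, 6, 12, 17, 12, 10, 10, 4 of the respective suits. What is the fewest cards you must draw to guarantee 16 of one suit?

78

In the worst case you take as many as possible of each suit without reaching 16: 8 + 6 + 12 + 15 + 12 + 10 + 10 + 4 = 77.
The next one must give 16 of some suit, so 77 + 1 = 78.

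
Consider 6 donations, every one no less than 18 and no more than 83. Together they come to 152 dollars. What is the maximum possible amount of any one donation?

62

Maximizing one value means minimizing the remaining 5.
The other 5 contribute at least 5 × 18 = 90, leaving at most 152 − 90 = 62.
Since 62 ≤ 83, this is achievable: one at 62 and 5 at 18.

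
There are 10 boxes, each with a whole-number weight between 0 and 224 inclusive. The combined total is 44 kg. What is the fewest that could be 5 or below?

3

If only k of them are at most 5, the other 10 − k are at least 6, so the total is at least (10 − k)·6 + k·0.
This is ≤ 44, so (10 − k)·6 + 0k ≤ 44, which gives k ≥ 3.
Exactly 3 works: 3 values at 0 and 7 at 6 total 42; raise one of the low values by 2 (still ≤ 5) to hit 44.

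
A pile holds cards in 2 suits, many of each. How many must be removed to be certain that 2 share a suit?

You could draw 1 of every suit without reaching 2 of any — 2 in all.
One more forces 2 of some suit, so 2 + 1 = 3.

3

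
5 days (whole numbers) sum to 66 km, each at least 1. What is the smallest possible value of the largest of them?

14

If every one of the 5 were at most 13, the total would be at most 5 × 13 = 65 < 66.
Achievable: 1 of them at 14 and 4 at 13 total 66.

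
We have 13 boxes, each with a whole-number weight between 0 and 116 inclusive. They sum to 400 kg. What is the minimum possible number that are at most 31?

1

Each value above 31 is at least 32, contributing at least 32 − 0 = 32 above the floor 0.
The sum exceeds the floor total 0 by 400, so at most ⌊400/32⌋ = 12 exceed 31, and at least 1 are ≤ 31.
Exactly 1 works: 1 value at 0 and 12 at 32 total 384; raise one of the low values by 16 (still ≤ 31) to hit 400.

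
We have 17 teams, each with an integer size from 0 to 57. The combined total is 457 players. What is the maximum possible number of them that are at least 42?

Suppose k of them are at least 42. Those contribute at least 42 each and the other 17 − k at least 0 each.
So the total is at least 42k + 0(17 − k) = 0 + 42k. This must be ≤ 457, giving k ≤ 10.
k = 10 is achieved by 10 values at 42 and 7 at 0, total 420; add 37 to one value (staying below 42) to reach 457.

10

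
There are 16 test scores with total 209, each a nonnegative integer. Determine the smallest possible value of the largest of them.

The average is 209/16 > 13, so not all 16 can be 13 or less; the largest is ≥ 14.
Taking 15 copies of 13 and 1 copy of 14 gives exactly 209, so 14 is attained.

14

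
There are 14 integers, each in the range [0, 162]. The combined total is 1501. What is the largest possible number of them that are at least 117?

12

If k of the values are ≥ 117, the total is ≥ 117k + 0(14 − k).
Setting 117k + 0(14 − k) ≤ 1501 gives 117k ≤ 1501, so k ≤ 12.
k = 12 is achieved by 12 values at 117 and 2 at 0, total 1404; add 97 to one value (staying below 117) to reach 1501.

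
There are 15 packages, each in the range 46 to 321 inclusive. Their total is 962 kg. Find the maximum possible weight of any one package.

Maximizing one value means minimizing the remaining 14.
The other 14 contribute at least 14 × 46 = 644, leaving at most 962 − 644 = 318.
Since 318 ≤ 321, this is achievable: one at 318 and 14 at 46.

318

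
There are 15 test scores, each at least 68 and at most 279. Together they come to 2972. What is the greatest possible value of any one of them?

279

To make one score as large as possible, make the other 14 as small as possible.
The other 14 contribute at least 14 × 68 = 952, leaving at most 2972 − 952 = 2020.
But each score is capped at 279, so the maximum is 279.
Achievable: one at 279 and the other 14 totalling 2693, which fits since 14 × 68 ≤ 2693 ≤ 14 × 279.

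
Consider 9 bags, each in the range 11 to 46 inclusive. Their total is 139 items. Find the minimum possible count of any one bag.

Minimizing one value means maximizing the remaining 8.
The other 8 can take up 8 × 46 = 368 ≥ 139 − 11, so one bag can sit at its floor of 11.
Achievable: one at 11 and the other 8 totalling 128, which fits since 8 × 11 ≤ 128 ≤ 8 × 46.

11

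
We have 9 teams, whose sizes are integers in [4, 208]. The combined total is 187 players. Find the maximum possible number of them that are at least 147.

1

Suppose k of them are at least 147. Those contribute at least 147 each and the other 9 − k at least 4 each.
So the total is at least 147k + 4(9 − k) = 36 + 143k. This must be ≤ 187, giving k ≤ 1.
k = 1 is achieved by 1 value at 147 and 8 at 4, total 179; add 8 to one value (staying below 147) to reach 187.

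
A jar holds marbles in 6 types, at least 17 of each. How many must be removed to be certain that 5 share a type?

25

In the worst case you draw 4 of each of the 6 types: 6 × 4 = 24.
One more forces 5 of some type, so 24 + 1 = 25.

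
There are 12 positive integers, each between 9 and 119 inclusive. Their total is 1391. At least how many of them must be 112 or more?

8

If only k of them are at least 112, the other 12 − k are at most 111, so the total is at most k·119 + (12 − k)·111.
This must reach 1391, so k·119 + (12 − k)·111 ≥ 1391, giving k ≥ 8.
Exactly 8 works: 8 values at 119 and 4 at 111 total 1396; lower one of the high values by 5 (still ≥ 112) to hit 1391.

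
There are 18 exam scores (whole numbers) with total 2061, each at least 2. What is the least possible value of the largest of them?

Some value must be at least ⌈2061/18⌉ = 115, since 18 × 114 = 2052 < 2061.
Taking 9 copies of 114 and 9 copies of 115 gives exactly 2061, so 115 is attained.

115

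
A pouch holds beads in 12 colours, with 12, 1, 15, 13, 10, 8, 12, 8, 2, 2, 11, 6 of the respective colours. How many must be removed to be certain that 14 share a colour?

In the worst case you take as many as possible of each colour without reaching 14: 12 + 1 + 13 + 13 + 10 + 8 + 12 + 8 + 2 + 2 + 11 + 6 = 98.
The next one must give 14 of some colour, so 98 + 1 = 99.

99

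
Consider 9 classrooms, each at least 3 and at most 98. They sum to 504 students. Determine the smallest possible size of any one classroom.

To make one classroom as small as possible, make the other 8 as large as possible.
The other 8 can take up 8 × 98 = 784 ≥ 504 − 3, so one classroom can sit at its floor of 3.
Achievable: one at 3 and the other 8 totalling 501, which fits since 8 × 3 ≤ 501 ≤ 8 × 98.

3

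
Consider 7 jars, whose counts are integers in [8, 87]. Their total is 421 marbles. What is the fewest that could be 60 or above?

Each value short of 60 is at most 59, costing at least 87 − 59 = 28 against the maximum total of 609.
We can afford to lose at most 609 − 421 = 188, so at most ⌊188/28⌋ = 6 fall short, and at least 1 are ≥ 60.
Exactly 1 works: 1 value at 87 and 6 at 59 total 441; lower one of the high values by 20 (still ≥ 60) to hit 421.

1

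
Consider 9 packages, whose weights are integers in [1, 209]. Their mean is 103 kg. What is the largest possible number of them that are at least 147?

The total is 9 × 103 = 927.
Suppose k of them are at least 147. Those contribute at least 147 each and the other 9 − k at least 1 each.
So the total is at least 147k + 1(9 − k) = 9 + 146k. This must be ≤ 927, giving k ≤ 6.
k = 6 is achieved by 6 values at 147 and 3 at 1, total 885; add 42 to one value (staying below 147) to reach 927.

6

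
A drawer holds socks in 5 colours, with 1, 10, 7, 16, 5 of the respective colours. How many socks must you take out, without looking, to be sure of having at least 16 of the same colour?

In the worst case you take as many as possible of each colour without reaching 16: 1 + 10 + 7 + 15 + 5 = 38.
The next one must give 16 of some colour, so 38 + 1 = 39.

39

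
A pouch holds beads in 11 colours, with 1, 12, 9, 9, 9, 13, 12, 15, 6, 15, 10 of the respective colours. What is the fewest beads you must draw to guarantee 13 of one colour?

In the worst case you take as many as possible of each colour without reaching 13: 1 + 12 + 9 + 9 + 9 + 12 + 12 + 12 + 6 + 12 + 10 = 104.
The next one must give 13 of some colour, so 104 + 1 = 105.

105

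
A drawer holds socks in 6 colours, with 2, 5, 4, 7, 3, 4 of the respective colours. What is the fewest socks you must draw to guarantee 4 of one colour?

18

In the worst case you take as many as possible of each colour without reaching 4: 2 + 3 + 3 + 3 + 3 + 3 = 17.
The next one must give 4 of some colour, so 17 + 1 = 18.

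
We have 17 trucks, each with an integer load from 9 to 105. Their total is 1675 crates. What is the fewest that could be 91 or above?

If only k of them are at least 91, the other 17 − k are at most 90, so the total is at most k·105 + (17 − k)·90.
This must reach 1675, so k·105 + (17 − k)·90 ≥ 1675, giving k ≥ 10.
Exactly 10 works: 10 values at 105 and 7 at 90 total 1680; lower one of the high values by 5 (still ≥ 91) to hit 1675.

10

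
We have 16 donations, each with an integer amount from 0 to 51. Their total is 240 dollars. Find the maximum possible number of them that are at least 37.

If k of the values are ≥ 37, the total is ≥ 37k + 0(16 − k).
Setting 37k + 0(16 − k) ≤ 240 gives 37k ≤ 240, so k ≤ 6.
k = 6 is achieved by 6 values at 37 and 10 at 0, total 222; add 18 to one value (staying below 37) to reach 240.

6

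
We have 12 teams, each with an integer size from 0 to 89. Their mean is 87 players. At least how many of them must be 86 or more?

6

The total is 12 × 87 = 1044.
Suppose at most 12 − j of them reach 86; then j values are ≤ 85 and the rest ≤ 89.
The total is then ≤ 85·j + 89·(12 − j) = 1068 − 4j. For this to be ≥ 1044 we need j ≤ 6, so at least 12 − 6 = 6 must reach 86.
Exactly 6 works: 6 values at 89 and 6 at 85 total 1044.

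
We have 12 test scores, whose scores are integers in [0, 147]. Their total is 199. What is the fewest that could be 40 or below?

Each value above 40 is at least 41, contributing at least 41 − 0 = 41 above the floor 0.
The sum exceeds the floor total 0 by 199, so at most ⌊199/41⌋ = 4 exceed 40, and at least 8 are ≤ 40.
Exactly 8 works: 8 values at 0 and 4 at 41 total 164; raise one of the low values by 35 (still ≤ 40) to hit 199.

8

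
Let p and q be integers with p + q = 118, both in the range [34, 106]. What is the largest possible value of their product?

3481

pq = p(118 − p) is maximized when p is as near 118/2 as the bounds allow.
Taking p = 59 and q = 59 (both in [34, 106]) gives pq = 3481.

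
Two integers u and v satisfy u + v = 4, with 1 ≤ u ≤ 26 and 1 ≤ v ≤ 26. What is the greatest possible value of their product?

4

uv = u(4 − u) is maximized when u is as near 4/2 as the bounds allow.
Taking u = 2 and v = 2 (both in [1, 26]) gives uv = 4.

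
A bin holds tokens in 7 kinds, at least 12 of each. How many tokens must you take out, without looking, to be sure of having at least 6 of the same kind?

36

In the worst case you draw 5 of each of the 7 kinds: 7 × 5 = 35.
One more forces 6 of some kind, so 35 + 1 = 36.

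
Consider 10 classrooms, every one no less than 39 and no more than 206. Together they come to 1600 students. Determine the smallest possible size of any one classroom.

39

Minimizing one value means maximizing the remaining 9.
The other 9 can take up 9 × 206 = 1854 ≥ 1600 − 39, so one classroom can sit at its floor of 39.
Achievable: one at 39 and the other 9 totalling 1561, which fits since 9 × 39 ≤ 1561 ≤ 9 × 206.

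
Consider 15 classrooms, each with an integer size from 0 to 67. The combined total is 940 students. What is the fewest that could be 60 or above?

7

Each value short of 60 is at most 59, costing at least 67 − 59 = 8 against the maximum total of 1005.
We can afford to lose at most 1005 − 940 = 65, so at most ⌊65/8⌋ = 8 fall short, and at least 7 are ≥ 60.
Exactly 7 works: 7 values at 67 and 8 at 59 total 941; lower one of the high values by 1 (still ≥ 60) to hit 940.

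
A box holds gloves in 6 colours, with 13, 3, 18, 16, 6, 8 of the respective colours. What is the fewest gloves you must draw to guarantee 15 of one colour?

59

In the worst case you take as many as possible of each colour without reaching 15: 13 + 3 + 14 + 14 + 6 + 8 = 58.
The next one must give 15 of some colour, so 58 + 1 = 59.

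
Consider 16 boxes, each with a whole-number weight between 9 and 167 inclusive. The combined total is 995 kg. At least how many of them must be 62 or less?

Let j be the number exceeding 62. Then the total is ≥ 63·j + 9·(16 − j) = 144 + 54j.
So 54j ≤ 851 and j ≤ 15; hence at least 16 − 15 = 1 are ≤ 62.
Exactly 1 works: 1 value at 9 and 15 at 63 total 954; raise one of the low values by 41 (still ≤ 62) to hit 995.

1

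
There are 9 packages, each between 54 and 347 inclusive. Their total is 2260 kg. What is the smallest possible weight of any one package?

54

Minimizing one value means maximizing the remaining 8.
The other 8 can take up 8 × 347 = 2776 ≥ 2260 − 54, so one package can sit at its floor of 54.
Achievable: one at 54 and the other 8 totalling 2206, which fits since 8 × 54 ≤ 2206 ≤ 8 × 347.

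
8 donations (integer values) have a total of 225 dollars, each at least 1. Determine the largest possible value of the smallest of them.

28

The 8 values sum to 225, so their minimum is at most ⌊225/8⌋ = 28.
Taking 7 copies of 28 and 1 copy of 29 gives exactly 225, so 28 is attained.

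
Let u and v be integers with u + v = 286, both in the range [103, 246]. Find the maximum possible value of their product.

20449

With u + v fixed, uv peaks when the two are closest together.
Taking u = 143 and v = 143 (both in [103, 246]) gives uv = 20449.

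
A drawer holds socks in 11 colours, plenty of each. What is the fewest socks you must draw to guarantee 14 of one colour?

144

In the worst case you draw 13 of each of the 11 colours: 11 × 13 = 143.
One more forces 14 of some colour, so 143 + 1 = 144.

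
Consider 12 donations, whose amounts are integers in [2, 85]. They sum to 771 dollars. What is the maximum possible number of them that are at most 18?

3

Suppose k of them are at most 18. Those contribute at most 18 each and the rest at most 85 each.
So the total is at most 18k + 85(12 − k) = 1020 − 67k. This must still be ≥ 771, so k ≤ 3.
k = 3 is achieved by 3 values at 18 and 9 at 85, total 819; lower one of the 85's by 48 (still > 18) to reach 771.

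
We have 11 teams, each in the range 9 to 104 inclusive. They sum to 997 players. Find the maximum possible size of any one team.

104

Maximizing one value means minimizing the remaining 10.
The other 10 contribute at least 10 × 9 = 90, leaving at most 997 − 90 = 907.
But each team is capped at 104, so the maximum is 104.
Achievable: one at 104 and the other 10 totalling 893, which fits since 10 × 9 ≤ 893 ≤ 10 × 104.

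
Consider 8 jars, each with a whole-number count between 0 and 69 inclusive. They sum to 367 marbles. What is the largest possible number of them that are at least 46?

If k of the values are ≥ 46, the total is ≥ 46k + 0(8 − k).
Setting 46k + 0(8 − k) ≤ 367 gives 46k ≤ 367, so k ≤ 7.
k = 7 is achieved by 7 values at 46 and 1 at 0, total 322; add 45 to one value (staying below 46) to reach 367.

7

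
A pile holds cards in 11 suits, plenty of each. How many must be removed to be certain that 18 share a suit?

188

You could draw 17 of every suit without reaching 18 of any — 187 in all.
One more forces 18 of some suit, so 187 + 1 = 188.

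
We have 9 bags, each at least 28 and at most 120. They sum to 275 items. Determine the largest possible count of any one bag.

To make one bag as large as possible, make the other 8 as small as possible.
The other 8 contribute at least 8 × 28 = 224, leaving at most 275 − 224 = 51.
Since 51 ≤ 120, this is achievable: one at 51 and 8 at 28.

51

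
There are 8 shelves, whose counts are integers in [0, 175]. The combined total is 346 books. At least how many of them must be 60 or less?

Let j be the number exceeding 60. Then the total is ≥ 61·j + 0·(8 − j) = 0 + 61j.
So 61j ≤ 346 and j ≤ 5; hence at least 8 − 5 = 3 are ≤ 60.
Exactly 3 works: 3 values at 0 and 5 at 61 total 305; raise one of the low values by 41 (still ≤ 60) to hit 346.

3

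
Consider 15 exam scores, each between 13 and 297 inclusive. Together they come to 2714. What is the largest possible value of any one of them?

297

To make one score as large as possible, make the other 14 as small as possible.
The other 14 contribute at least 14 × 13 = 182, leaving at most 2714 − 182 = 2532.
But each score is capped at 297, so the maximum is 297.
Achievable: one at 297 and the other 14 totalling 2417, which fits since 14 × 13 ≤ 2417 ≤ 14 × 297.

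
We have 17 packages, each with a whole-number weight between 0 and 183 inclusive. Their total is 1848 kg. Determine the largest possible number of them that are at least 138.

Suppose k of them are at least 138. Those contribute at least 138 each and the other 17 − k at least 0 each.
So the total is at least 138k + 0(17 − k) = 0 + 138k. This must be ≤ 1848, giving k ≤ 13.
k = 13 is achieved by 13 values at 138 and 4 at 0, total 1794; add 54 to one value (staying below 138) to reach 1848.

13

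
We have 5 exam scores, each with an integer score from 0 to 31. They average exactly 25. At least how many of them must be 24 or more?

2

The total is 5 × 25 = 125.
If only k of them are at least 24, the other 5 − k are at most 23, so the total is at most k·31 + (5 − k)·23.
This must reach 125, so k·31 + (5 − k)·23 ≥ 125, giving k ≥ 2.
Exactly 2 works: 2 values at 31 and 3 at 23 total 131; lower one of the high values by 6 (still ≥ 24) to hit 125.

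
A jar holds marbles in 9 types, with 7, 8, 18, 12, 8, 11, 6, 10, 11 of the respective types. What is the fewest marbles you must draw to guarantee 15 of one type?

88

In the worst case you take as many as possible of each type without reaching 15: 7 + 8 + 14 + 12 + 8 + 11 + 6 + 10 + 11 = 87.
The next one must give 15 of some type, so 87 + 1 = 88.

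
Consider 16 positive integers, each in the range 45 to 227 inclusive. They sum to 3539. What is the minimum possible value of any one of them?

134

To make one integer as small as possible, make the other 15 as large as possible.
The other 15 contribute at most 15 × 227 = 3405, leaving at least 3539 − 3405 = 134.
Since 134 ≥ 45, this is achievable: one at 134 and 15 at 227.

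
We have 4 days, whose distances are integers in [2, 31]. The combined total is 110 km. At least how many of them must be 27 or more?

2

Each value short of 27 is at most 26, costing at least 31 − 26 = 5 against the maximum total of 124.
We can afford to lose at most 124 − 110 = 14, so at most ⌊14/5⌋ = 2 fall short, and at least 2 are ≥ 27.
Exactly 2 works: 2 values at 31 and 2 at 26 total 114; lower one of the high values by 4 (still ≥ 27) to hit 110.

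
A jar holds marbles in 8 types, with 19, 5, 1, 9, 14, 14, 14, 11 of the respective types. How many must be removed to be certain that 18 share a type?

In the worst case you take as many as possible of each type without reaching 18: 17 + 5 + 1 + 9 + 14 + 14 + 14 + 11 = 85.
The next one must give 18 of some type, so 85 + 1 = 86.

86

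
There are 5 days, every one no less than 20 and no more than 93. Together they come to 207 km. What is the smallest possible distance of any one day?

To make one day as small as possible, make the other 4 as large as possible.
The other 4 can take up 4 × 93 = 372 ≥ 207 − 20, so one day can sit at its floor of 20.
Achievable: one at 20 and the other 4 totalling 187, which fits since 4 × 20 ≤ 187 ≤ 4 × 93.

20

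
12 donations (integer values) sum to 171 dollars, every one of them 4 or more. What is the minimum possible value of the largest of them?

The average is 171/12 > 14, so not all 12 can be 14 or less; the largest is ≥ 15.
Equality holds with 3 values of 15 and 9 values of 14.

15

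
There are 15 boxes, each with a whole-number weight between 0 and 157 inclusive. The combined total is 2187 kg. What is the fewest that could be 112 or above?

12

Each value short of 112 is at most 111, costing at least 157 − 111 = 46 against the maximum total of 2355.
We can afford to lose at most 2355 − 2187 = 168, so at most ⌊168/46⌋ = 3 fall short, and at least 12 are ≥ 112.
Exactly 12 works: 12 values at 157 and 3 at 111 total 2217; lower one of the high values by 30 (still ≥ 112) to hit 2187.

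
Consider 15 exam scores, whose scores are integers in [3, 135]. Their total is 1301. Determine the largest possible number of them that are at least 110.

11

Suppose k of them are at least 110. Those contribute at least 110 each and the other 15 − k at least 3 each.
So the total is at least 110k + 3(15 − k) = 45 + 107k. This must be ≤ 1301, giving k ≤ 11.
k = 11 is achieved by 11 values at 110 and 4 at 3, total 1222; add 79 to one value (staying below 110) to reach 1301.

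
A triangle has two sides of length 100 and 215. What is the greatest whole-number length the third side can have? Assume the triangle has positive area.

The third side must be less than 100 + 215 = 315.
The largest integer below 315 is 314.

314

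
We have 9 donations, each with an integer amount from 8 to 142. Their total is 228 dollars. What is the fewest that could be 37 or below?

Let j be the number exceeding 37. Then the total is ≥ 38·j + 8·(9 − j) = 72 + 30j.
So 30j ≤ 156 and j ≤ 5; hence at least 9 − 5 = 4 are ≤ 37.
Exactly 4 works: 4 values at 8 and 5 at 38 total 222; raise one of the low values by 6 (still ≤ 37) to hit 228.

4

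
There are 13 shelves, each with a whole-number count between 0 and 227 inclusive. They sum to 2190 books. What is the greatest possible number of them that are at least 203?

10

With k values at 203 or above and the rest at least 0, the sum is at least 0 + 203k.
Since the sum is 2190, we need 203k ≤ 2190, i.e. k ≤ 10.
k = 10 is achieved by 10 values at 203 and 3 at 0, total 2030; add 160 to one value (staying below 203) to reach 2190.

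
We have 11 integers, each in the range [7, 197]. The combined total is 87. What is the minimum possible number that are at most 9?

If only k of them are at most 9, the other 11 − k are at least 10, so the total is at least (11 − k)·10 + k·7.
This is ≤ 87, so (11 − k)·10 + 7k ≤ 87, which gives k ≥ 8.
Exactly 8 works: 8 values at 7 and 3 at 10 total 86; raise one of the low values by 1 (still ≤ 9) to hit 87.

8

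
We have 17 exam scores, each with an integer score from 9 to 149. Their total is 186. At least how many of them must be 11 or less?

Each value above 11 is at least 12, contributing at least 12 − 9 = 3 above the floor 9.
The sum exceeds the floor total 153 by 33, so at most ⌊33/3⌋ = 11 exceed 11, and at least 6 are ≤ 11.
Exactly 6 works: 6 values at 9 and 11 at 12 total 186.

6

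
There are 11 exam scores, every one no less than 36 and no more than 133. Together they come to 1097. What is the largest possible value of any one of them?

Maximizing one value means minimizing the remaining 10.
The other 10 contribute at least 10 × 36 = 360, leaving at most 1097 − 360 = 737.
But each score is capped at 133, so the maximum is 133.
Achievable: one at 133 and the other 10 totalling 964, which fits since 10 × 36 ≤ 964 ≤ 10 × 133.

133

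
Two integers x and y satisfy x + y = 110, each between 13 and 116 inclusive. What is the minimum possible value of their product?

For a fixed sum, xy is smallest when x and y are as far apart as possible.
The extreme feasible split is x = 13, y = 97, giving xy = 1261.

1261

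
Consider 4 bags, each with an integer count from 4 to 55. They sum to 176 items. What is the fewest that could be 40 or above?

Suppose at most 4 − j of them reach 40; then j values are ≤ 39 and the rest ≤ 55.
The total is then ≤ 39·j + 55·(4 − j) = 220 − 16j. For this to be ≥ 176 we need j ≤ 2, so at least 4 − 2 = 2 must reach 40.
Exactly 2 works: 2 values at 55 and 2 at 39 total 188; lower one of the high values by 12 (still ≥ 40) to hit 176.

2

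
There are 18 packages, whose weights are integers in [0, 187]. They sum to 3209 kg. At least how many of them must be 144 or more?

If only k of them are at least 144, the other 18 − k are at most 143, so the total is at most k·187 + (18 − k)·143.
This must reach 3209, so k·187 + (18 − k)·143 ≥ 3209, giving k ≥ 15.
Exactly 15 works: 15 values at 187 and 3 at 143 total 3234; lower one of the high values by 25 (still ≥ 144) to hit 3209.

15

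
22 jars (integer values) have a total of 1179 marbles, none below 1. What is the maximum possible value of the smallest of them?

53

The average is 1179/22 < 54, so some value is ≤ 53.
Equality holds with 9 values of 53 and 13 values of 54.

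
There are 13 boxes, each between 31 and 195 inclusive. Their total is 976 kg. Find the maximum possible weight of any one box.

To make one box as large as possible, make the other 12 as small as possible.
The other 12 contribute at least 12 × 31 = 372, leaving at most 976 − 372 = 604.
But each box is capped at 195, so the maximum is 195.
Achievable: one at 195 and the other 12 totalling 781, which fits since 12 × 31 ≤ 781 ≤ 12 × 195.

195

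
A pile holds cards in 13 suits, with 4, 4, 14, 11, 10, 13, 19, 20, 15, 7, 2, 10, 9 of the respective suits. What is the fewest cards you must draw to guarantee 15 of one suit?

127

In the worst case you take as many as possible of each suit without reaching 15: 4 + 4 + 14 + 11 + 10 + 13 + 14 + 14 + 14 + 7 + 2 + 10 + 9 = 126.
The next one must give 15 of some suit, so 126 + 1 = 127.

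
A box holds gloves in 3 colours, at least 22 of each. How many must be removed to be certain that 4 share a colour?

10

In the worst case you draw 3 of each of the 3 colours: 3 × 3 = 9.
One more forces 4 of some colour, so 9 + 1 = 10.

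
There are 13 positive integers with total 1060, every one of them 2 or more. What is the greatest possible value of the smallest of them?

81

The average is 1060/13 < 82, so some value is ≤ 81.
Achievable: 6 of them at 81 and 7 at 82 total 1060.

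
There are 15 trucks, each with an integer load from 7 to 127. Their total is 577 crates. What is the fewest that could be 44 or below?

3

If only k of them are at most 44, the other 15 − k are at least 45, so the total is at least (15 − k)·45 + k·7.
This is ≤ 577, so (15 − k)·45 + 7k ≤ 577, which gives k ≥ 3.
Exactly 3 works: 3 values at 7 and 12 at 45 total 561; raise one of the low values by 16 (still ≤ 44) to hit 577.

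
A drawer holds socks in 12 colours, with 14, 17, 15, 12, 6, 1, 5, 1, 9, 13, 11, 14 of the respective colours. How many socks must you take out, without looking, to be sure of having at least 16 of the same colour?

In the worst case you take as many as possible of each colour without reaching 16: 14 + 15 + 15 + 12 + 6 + 1 + 5 + 1 + 9 + 13 + 11 + 14 = 116.
The next one must give 16 of some colour, so 116 + 1 = 117.

117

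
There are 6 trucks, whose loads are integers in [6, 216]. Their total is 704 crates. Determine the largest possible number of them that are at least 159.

4

Suppose k of them are at least 159. Those contribute at least 159 each and the other 6 − k at least 6 each.
So the total is at least 159k + 6(6 − k) = 36 + 153k. This must be ≤ 704, giving k ≤ 4.
k = 4 is achieved by 4 values at 159 and 2 at 6, total 648; add 56 to one value (staying below 159) to reach 704.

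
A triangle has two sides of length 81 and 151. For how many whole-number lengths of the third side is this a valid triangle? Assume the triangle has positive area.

161

The triangle inequality gives |81 − 151| < c < 81 + 151, i.e. 70 < c < 232.
So c can be any integer from 71 to 231: 161 values.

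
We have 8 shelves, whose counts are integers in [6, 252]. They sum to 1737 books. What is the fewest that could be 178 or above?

If only k of them are at least 178, the other 8 − k are at most 177, so the total is at most k·252 + (8 − k)·177.
This must reach 1737, so k·252 + (8 − k)·177 ≥ 1737, giving k ≥ 5.
Exactly 5 works: 5 values at 252 and 3 at 177 total 1791; lower one of the high values by 54 (still ≥ 178) to hit 1737.

5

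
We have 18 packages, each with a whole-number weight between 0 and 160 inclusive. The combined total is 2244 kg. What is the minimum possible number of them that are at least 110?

6

If only k of them are at least 110, the other 18 − k are at most 109, so the total is at most k·160 + (18 − k)·109.
This must reach 2244, so k·160 + (18 − k)·109 ≥ 2244, giving k ≥ 6.
Exactly 6 works: 6 values at 160 and 12 at 109 total 2268; lower one of the high values by 24 (still ≥ 110) to hit 2244.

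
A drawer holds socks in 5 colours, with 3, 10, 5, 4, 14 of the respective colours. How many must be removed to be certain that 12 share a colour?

In the worst case you take as many as possible of each colour without reaching 12: 3 + 10 + 5 + 4 + 11 = 33.
The next one must give 12 of some colour, so 33 + 1 = 34.

34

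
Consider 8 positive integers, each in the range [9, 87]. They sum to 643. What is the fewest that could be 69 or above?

6

If only k of them are at least 69, the other 8 − k are at most 68, so the total is at most k·87 + (8 − k)·68.
This must reach 643, so k·87 + (8 − k)·68 ≥ 643, giving k ≥ 6.
Exactly 6 works: 6 values at 87 and 2 at 68 total 658; lower one of the high values by 15 (still ≥ 69) to hit 643.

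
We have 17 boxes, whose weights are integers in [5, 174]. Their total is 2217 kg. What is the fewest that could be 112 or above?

If only k of them are at least 112, the other 17 − k are at most 111, so the total is at most k·174 + (17 − k)·111.
This must reach 2217, so k·174 + (17 − k)·111 ≥ 2217, giving k ≥ 6.
Exactly 6 works: 6 values at 174 and 11 at 111 total 2265; lower one of the high values by 48 (still ≥ 112) to hit 2217.

6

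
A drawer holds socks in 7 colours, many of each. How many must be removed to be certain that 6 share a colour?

36

In the worst case you draw 5 of each of the 7 colours: 7 × 5 = 35.
One more forces 6 of some colour, so 35 + 1 = 36.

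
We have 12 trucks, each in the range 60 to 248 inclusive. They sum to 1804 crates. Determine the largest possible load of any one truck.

Maximizing one value means minimizing the remaining 11.
The other 11 contribute at least 11 × 60 = 660, leaving at most 1804 − 660 = 1144.
But each truck is capped at 248, so the maximum is 248.
Achievable: one at 248 and the other 11 totalling 1556, which fits since 11 × 60 ≤ 1556 ≤ 11 × 248.

248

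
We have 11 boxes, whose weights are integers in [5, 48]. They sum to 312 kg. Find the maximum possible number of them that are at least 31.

With k values at 31 or above and the rest at least 5, the sum is at least 55 + 26k.
Since the sum is 312, we need 26k ≤ 257, i.e. k ≤ 9.
k = 9 is achieved by 9 values at 31 and 2 at 5, total 289; add 23 to one value (staying below 31) to reach 312.

9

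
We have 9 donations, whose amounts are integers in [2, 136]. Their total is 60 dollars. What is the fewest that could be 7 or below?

If only k of them are at most 7, the other 9 − k are at least 8, so the total is at least (9 − k)·8 + k·2.
This is ≤ 60, so (9 − k)·8 + 2k ≤ 60, which gives k ≥ 2.
Exactly 2 works: 2 values at 2 and 7 at 8 total 60.

2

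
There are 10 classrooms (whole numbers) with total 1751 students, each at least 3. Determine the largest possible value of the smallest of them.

175

If every one of the 10 were at least 176, the total would be at least 10 × 176 = 1760 > 1751.
Achievable: 9 of them at 175 and 1 at 176 total 1751.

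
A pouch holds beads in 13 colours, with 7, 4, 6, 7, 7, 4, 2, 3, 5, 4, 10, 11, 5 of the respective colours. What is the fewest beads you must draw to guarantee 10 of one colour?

In the worst case you take as many as possible of each colour without reaching 10: 7 + 4 + 6 + 7 + 7 + 4 + 2 + 3 + 5 + 4 + 9 + 9 + 5 = 72.
The next one must give 10 of some colour, so 72 + 1 = 73.

73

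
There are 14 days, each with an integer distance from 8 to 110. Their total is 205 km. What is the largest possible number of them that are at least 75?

1

If k of the values are ≥ 75, the total is ≥ 75k + 8(14 − k).
Setting 75k + 8(14 − k) ≤ 205 gives 67k ≤ 93, so k ≤ 1.
k = 1 is achieved by 1 value at 75 and 13 at 8, total 179; add 26 to one value (staying below 75) to reach 205.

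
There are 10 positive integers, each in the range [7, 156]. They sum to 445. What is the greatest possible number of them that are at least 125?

3

With k values at 125 or above and the rest at least 7, the sum is at least 70 + 118k.
Since the sum is 445, we need 118k ≤ 375, i.e. k ≤ 3.
k = 3 is achieved by 3 values at 125 and 7 at 7, total 424; add 21 to one value (staying below 125) to reach 445.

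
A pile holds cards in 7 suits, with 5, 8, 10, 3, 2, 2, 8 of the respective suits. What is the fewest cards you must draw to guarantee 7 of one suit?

In the worst case you take as many as possible of each suit without reaching 7: 5 + 6 + 6 + 3 + 2 + 2 + 6 = 30.
The next one must give 7 of some suit, so 30 + 1 = 31.

31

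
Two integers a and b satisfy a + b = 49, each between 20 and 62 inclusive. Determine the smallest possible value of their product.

ab = a(49 − a) is concave in a, so over [20, 29] it is minimized at an endpoint.
The extreme feasible split is a = 20, b = 29, giving ab = 580.

580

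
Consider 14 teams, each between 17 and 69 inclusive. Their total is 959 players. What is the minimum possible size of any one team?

62

To make one team as small as possible, make the other 13 as large as possible.
The other 13 contribute at most 13 × 69 = 897, leaving at least 959 − 897 = 62.
Since 62 ≥ 17, this is achievable: one at 62 and 13 at 69.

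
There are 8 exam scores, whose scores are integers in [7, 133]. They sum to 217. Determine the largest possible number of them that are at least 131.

1

With k values at 131 or above and the rest at least 7, the sum is at least 56 + 124k.
Since the sum is 217, we need 124k ≤ 161, i.e. k ≤ 1.
k = 1 is achieved by 1 value at 131 and 7 at 7, total 180; add 37 to one value (staying below 131) to reach 217.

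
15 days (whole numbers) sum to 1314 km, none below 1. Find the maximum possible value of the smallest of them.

87

The average is 1314/15 < 88, so some value is ≤ 87.
Equality holds with 6 values of 87 and 9 values of 88.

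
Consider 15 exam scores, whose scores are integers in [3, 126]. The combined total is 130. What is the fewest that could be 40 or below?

Each value above 40 is at least 41, contributing at least 41 − 3 = 38 above the floor 3.
The sum exceeds the floor total 45 by 85, so at most ⌊85/38⌋ = 2 exceed 40, and at least 13 are ≤ 40.
Exactly 13 works: 13 values at 3 and 2 at 41 total 121; raise one of the low values by 9 (still ≤ 40) to hit 130.

13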